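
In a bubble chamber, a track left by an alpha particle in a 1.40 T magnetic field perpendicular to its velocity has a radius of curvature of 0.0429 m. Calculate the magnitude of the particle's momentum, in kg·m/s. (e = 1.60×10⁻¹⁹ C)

p ≈ 1.92×10^-20 kg·m/s

Since qvB = mv²/r, the momentum p = mv = qBr.
p = (2×1.60×10^-19)(1.40)(0.0429) = 1.92×10^-20 kg·m/s.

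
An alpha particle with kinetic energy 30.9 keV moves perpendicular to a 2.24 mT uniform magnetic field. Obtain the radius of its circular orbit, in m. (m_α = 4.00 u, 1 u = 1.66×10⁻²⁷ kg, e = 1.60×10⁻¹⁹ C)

r ≈ 11.3 m

Convert the energy: K = 30.9 keV = 4.94×10^-15 J.
v = √(2K/m) = √(2·4.94×10^-15/6.64×10^-27) = 1.22×10^6 m/s.
r = mv/(qB) = (6.64×10^-27)(1.22×10^6) / [(2×1.60×10^-19)(2.24×10^-3)] = 11.3 m.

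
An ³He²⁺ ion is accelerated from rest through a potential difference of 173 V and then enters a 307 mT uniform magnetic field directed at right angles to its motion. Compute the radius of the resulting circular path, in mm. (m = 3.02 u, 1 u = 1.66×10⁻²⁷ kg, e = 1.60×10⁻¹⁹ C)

The kinetic energy gained is K = qV = (2×1.60×10^-19)(173) = 5.54×10^-17 J.
v = √(2K/m) = 1.49×10^5 m/s.
r = mv/(qB) = (5.01×10^-27)(1.49×10^5) / [(2×1.60×10^-19)(0.307)] = 7.58×10^-3 m.

r ≈ 7.58 mm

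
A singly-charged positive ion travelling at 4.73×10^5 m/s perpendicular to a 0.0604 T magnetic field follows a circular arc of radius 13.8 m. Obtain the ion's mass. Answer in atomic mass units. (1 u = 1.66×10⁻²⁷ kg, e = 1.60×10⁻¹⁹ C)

qvB = mv²/r ⇒ m = qBr/v.
m = (1×1.60×10^-19)(0.0604)(13.8) / (4.73×10^5) = 2.82×10^-25 kg = 170 u.

m ≈ 170 u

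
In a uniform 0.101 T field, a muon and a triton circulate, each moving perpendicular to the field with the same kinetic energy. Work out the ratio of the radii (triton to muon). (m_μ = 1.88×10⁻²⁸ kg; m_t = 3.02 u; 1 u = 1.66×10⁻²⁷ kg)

ratio ≈ 5.16

r = √(2mK)/(qB) ⇒ at equal K, r ∝ √m/q.
r_{triton}/r_{muon} = 5.16.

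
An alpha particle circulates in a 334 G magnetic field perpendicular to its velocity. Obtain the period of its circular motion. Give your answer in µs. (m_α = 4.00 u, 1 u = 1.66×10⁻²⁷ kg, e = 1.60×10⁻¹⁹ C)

The cyclotron period is independent of speed: T = 2πm/(qB).
T = 2π(6.64×10^-27) / [(2×1.60×10^-19)(0.0334)] = 3.90×10^-6 s.

T ≈ 3.90 µs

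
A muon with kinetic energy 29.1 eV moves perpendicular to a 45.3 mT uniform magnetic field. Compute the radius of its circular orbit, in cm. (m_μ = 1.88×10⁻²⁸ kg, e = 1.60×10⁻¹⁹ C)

r ≈ 0.577 cm

Convert the energy: K = 29.1 eV = 4.66×10^-18 J.
v = √(2K/m) = √(2·4.66×10^-18/1.88×10^-28) = 2.23×10^5 m/s.
r = mv/(qB) = (1.88×10^-28)(2.23×10^5) / [(1×1.60×10^-19)(0.0453)] = 5.77×10^-3 m.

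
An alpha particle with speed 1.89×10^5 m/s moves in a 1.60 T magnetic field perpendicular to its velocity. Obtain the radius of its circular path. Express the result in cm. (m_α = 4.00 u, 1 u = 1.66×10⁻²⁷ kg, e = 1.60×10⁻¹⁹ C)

r ≈ 0.245 cm

The magnetic force provides the centripetal force: qvB = mv²/r, so r = mv/(qB).
r = (6.64×10^-27 kg)(1.89×10^5 m/s) / [(2×1.60×10^-19 C)(1.60 T)] = 2.45×10^-3 m.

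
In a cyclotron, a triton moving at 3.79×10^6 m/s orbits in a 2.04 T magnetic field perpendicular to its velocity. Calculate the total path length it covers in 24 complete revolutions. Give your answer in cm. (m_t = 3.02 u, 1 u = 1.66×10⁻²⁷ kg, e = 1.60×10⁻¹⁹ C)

r = mv/(qB) = 0.0582 m, so one revolution covers 2πr = 0.366 m.
In 24 revolutions: L = 24·2πr = 8.78 m.

L ≈ 878 cm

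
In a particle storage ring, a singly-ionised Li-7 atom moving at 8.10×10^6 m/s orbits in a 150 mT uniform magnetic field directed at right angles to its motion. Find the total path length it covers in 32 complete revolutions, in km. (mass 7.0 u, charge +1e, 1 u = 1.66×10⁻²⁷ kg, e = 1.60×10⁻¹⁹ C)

r = mv/(qB) = 3.92 m, so one revolution covers 2πr = 24.6 m.
In 32 revolutions: L = 32·2πr = 789 m.

L ≈ 0.789 km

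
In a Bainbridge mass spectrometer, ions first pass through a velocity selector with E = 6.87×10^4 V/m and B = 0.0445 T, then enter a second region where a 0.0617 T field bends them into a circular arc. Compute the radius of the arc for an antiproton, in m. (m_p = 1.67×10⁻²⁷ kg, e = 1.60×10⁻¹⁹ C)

r ≈ 0.261 m

The selector passes v = E/B = 6.87×10^4/0.0445 = 1.54×10^6 m/s.
In the deflection region, r = mv/(qB₂) = (1.67×10^-27)(1.54×10^6) / [(1×1.60×10^-19)(0.0617)] = 0.261 m.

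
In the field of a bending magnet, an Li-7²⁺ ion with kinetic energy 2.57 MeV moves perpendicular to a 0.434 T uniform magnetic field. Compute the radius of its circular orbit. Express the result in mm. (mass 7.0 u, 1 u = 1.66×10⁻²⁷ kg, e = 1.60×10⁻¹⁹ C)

r ≈ 704 mm

Convert the energy: K = 2.57 MeV = 4.11×10^-13 J.
v = √(2K/m) = √(2·4.11×10^-13/1.16×10^-26) = 8.41×10^6 m/s.
r = mv/(qB) = (1.16×10^-26)(8.41×10^6) / [(2×1.60×10^-19)(0.434)] = 0.704 m.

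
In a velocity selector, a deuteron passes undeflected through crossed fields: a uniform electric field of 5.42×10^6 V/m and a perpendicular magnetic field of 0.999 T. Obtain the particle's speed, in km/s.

v ≈ 5430 km/s

For zero net force, qE = qvB, so v = E/B.
v = (5.42×10^6) / (0.999) = 5.43×10^6 m/s.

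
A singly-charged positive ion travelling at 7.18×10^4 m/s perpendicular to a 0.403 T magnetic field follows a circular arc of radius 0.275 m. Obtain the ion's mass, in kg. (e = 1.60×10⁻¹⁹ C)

qvB = mv²/r ⇒ m = qBr/v.
m = (1×1.60×10^-19)(0.403)(0.275) / (7.18×10^4) = 2.47×10^-25 kg.

m ≈ 2.47×10^-25 kg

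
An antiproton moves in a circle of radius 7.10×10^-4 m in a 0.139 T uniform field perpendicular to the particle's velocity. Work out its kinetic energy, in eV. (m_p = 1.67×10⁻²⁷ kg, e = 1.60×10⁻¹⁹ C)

v = qBr/m = (1×1.60×10^-19)(0.139)(7.10×10^-4) / (1.67×10^-27) = 9460 m/s.
K = ½mv² = 0.5·(1.67×10^-27)·(9460)² = 7.47×10^-20 J = 0.467 eV.

K ≈ 0.467 eV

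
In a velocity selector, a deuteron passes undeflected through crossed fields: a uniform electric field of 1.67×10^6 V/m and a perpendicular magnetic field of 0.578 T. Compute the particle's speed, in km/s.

For zero net force, qE = qvB, so v = E/B.
v = (1.67×10^6) / (0.578) = 2.89×10^6 m/s.

v ≈ 2890 km/s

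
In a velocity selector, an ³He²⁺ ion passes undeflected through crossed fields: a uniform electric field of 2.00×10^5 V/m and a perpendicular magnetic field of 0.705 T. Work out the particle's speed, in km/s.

For zero net force, qE = qvB, so v = E/B.
v = (2.00×10^5) / (0.705) = 2.84×10^5 m/s.

v ≈ 284 km/s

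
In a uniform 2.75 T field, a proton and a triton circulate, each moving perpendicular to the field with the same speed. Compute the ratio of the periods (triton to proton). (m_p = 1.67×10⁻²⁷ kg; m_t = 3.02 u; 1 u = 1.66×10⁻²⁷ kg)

ratio ≈ 3.00

T = 2πm/(qB) is independent of speed, so T₂/T₁ = (m₂/q₂)/(m₁/q₁).
T_{triton}/T_{proton} = (5.01×10^-27/1e) / (1.67×10^-27/1e) = 3.00.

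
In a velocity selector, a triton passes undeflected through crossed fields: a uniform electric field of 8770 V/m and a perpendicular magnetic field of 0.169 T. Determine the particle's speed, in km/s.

v ≈ 51.9 km/s

For zero net force, qE = qvB, so v = E/B.
v = (8770) / (0.169) = 5.19×10^4 m/s.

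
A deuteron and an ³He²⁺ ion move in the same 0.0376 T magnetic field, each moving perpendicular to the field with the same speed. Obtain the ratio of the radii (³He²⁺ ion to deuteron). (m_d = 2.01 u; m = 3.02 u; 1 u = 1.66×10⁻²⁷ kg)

r = mv/(qB) ⇒ at equal v, r ∝ m/q.
r_{³He²⁺ ion}/r_{deuteron} = 0.751.

ratio ≈ 0.751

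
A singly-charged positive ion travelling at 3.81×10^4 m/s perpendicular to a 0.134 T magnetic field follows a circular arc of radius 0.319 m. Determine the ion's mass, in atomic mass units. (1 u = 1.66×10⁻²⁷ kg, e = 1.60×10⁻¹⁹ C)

m ≈ 108 u

qvB = mv²/r ⇒ m = qBr/v.
m = (1×1.60×10^-19)(0.134)(0.319) / (3.81×10^4) = 1.80×10^-25 kg = 108 u.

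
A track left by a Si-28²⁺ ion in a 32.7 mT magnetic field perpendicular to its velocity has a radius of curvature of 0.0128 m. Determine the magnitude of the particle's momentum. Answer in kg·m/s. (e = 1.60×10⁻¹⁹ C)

p ≈ 1.34×10^-22 kg·m/s

Since qvB = mv²/r, the momentum p = mv = qBr.
p = (2×1.60×10^-19)(0.0327)(0.0128) = 1.34×10^-22 kg·m/s.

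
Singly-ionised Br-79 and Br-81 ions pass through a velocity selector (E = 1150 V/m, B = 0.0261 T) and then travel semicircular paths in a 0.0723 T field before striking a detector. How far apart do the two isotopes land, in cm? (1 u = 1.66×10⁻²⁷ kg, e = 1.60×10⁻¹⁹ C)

Δd ≈ 2.53 cm

Both emerge at v = E/B₁ = 4.41×10^4 m/s.
r = mv/(qB₂), so r₁ = 0.4995 m and r₂ = 0.5121 m, giving Δr = 0.0126 m.
After a semicircle each ion lands a diameter 2r from the entry slit, so the separation is 2Δr = 0.0253 m.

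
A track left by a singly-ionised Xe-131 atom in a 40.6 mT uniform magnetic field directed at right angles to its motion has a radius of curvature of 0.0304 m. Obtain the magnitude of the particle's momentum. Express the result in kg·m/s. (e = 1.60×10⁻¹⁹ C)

Since qvB = mv²/r, the momentum p = mv = qBr.
p = (1×1.60×10^-19)(0.0406)(0.0304) = 1.97×10^-22 kg·m/s.

p ≈ 1.97×10^-22 kg·m/s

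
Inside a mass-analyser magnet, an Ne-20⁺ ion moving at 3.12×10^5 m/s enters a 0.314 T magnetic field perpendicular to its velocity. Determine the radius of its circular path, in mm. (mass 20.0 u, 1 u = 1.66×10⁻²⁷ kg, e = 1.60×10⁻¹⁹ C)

The magnetic force provides the centripetal force: qvB = mv²/r, so r = mv/(qB).
r = (3.32×10^-26 kg)(3.12×10^5 m/s) / [(1×1.60×10^-19 C)(0.314 T)] = 0.206 m.

r ≈ 206 mm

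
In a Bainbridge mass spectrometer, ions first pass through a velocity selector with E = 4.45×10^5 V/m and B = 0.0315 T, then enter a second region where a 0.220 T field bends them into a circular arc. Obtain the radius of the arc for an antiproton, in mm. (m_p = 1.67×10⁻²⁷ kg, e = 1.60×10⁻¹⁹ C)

r ≈ 670 mm

The selector passes v = E/B = 4.45×10^5/0.0315 = 1.41×10^7 m/s.
In the deflection region, r = mv/(qB₂) = (1.67×10^-27)(1.41×10^7) / [(1×1.60×10^-19)(0.220)] = 0.670 m.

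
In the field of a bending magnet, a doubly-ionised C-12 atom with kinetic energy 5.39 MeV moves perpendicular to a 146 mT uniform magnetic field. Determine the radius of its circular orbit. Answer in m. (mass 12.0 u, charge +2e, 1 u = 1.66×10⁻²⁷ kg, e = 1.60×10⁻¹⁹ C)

Convert the energy: K = 5.39 MeV = 8.62×10^-13 J.
v = √(2K/m) = √(2·8.62×10^-13/1.99×10^-26) = 9.31×10^6 m/s.
r = mv/(qB) = (1.99×10^-26)(9.31×10^6) / [(2×1.60×10^-19)(0.146)] = 3.97 m.

r ≈ 3.97 m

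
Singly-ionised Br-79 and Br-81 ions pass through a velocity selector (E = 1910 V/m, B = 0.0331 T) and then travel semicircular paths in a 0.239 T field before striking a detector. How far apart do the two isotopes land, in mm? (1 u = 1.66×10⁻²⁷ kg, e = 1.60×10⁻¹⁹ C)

Δd ≈ 10.0 mm

Both emerge at v = E/B₁ = 5.77×10^4 m/s.
r = mv/(qB₂), so r₁ = 0.19789 m and r₂ = 0.20290 m, giving Δr = 5.01×10^-3 m.
After a semicircle each ion lands a diameter 2r from the entry slit, so the separation is 2Δr = 0.0100 m.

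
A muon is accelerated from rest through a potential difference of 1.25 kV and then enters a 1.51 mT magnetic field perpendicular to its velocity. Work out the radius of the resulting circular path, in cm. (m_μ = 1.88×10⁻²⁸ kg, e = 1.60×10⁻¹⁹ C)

r ≈ 114 cm

The kinetic energy gained is K = qV = (1×1.60×10^-19)(1250) = 2.00×10^-16 J.
v = √(2K/m) = 1.46×10^6 m/s.
r = mv/(qB) = (1.88×10^-28)(1.46×10^6) / [(1×1.60×10^-19)(1.51×10^-3)] = 1.14 m.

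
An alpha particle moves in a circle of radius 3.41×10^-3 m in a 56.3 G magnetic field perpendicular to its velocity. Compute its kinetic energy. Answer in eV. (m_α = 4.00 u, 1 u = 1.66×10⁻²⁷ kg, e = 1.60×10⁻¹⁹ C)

v = qBr/m = (2×1.60×10^-19)(5.63×10^-3)(3.41×10^-3) / (6.64×10^-27) = 925 m/s.
K = ½mv² = 0.5·(6.64×10^-27)·(925)² = 2.84×10^-21 J = 0.0178 eV.

K ≈ 0.0178 eV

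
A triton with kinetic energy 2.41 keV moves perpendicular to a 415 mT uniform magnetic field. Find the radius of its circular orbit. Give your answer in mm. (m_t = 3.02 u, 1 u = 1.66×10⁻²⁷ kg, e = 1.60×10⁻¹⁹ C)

r ≈ 29.6 mm

Convert the energy: K = 2.41 keV = 3.86×10^-16 J.
v = √(2K/m) = √(2·3.86×10^-16/5.01×10^-27) = 3.92×10^5 m/s.
r = mv/(qB) = (5.01×10^-27)(3.92×10^5) / [(1×1.60×10^-19)(0.415)] = 0.0296 m.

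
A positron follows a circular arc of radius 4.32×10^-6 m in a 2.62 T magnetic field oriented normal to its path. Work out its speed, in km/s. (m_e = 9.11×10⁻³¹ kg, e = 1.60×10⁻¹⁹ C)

v ≈ 1990 km/s

From qvB = mv²/r, v = qBr/m.
v = (1×1.60×10^-19)(2.62)(4.32×10^-6) / (9.11×10^-31) = 1.99×10^6 m/s.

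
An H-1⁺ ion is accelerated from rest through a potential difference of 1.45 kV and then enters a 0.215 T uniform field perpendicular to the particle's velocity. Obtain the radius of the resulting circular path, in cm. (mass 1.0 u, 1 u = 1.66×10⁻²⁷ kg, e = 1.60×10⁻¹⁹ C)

r ≈ 2.55 cm

The kinetic energy gained is K = qV = (1×1.60×10^-19)(1450) = 2.32×10^-16 J.
v = √(2K/m) = 5.29×10^5 m/s.
r = mv/(qB) = (1.66×10^-27)(5.29×10^5) / [(1×1.60×10^-19)(0.215)] = 0.0255 m.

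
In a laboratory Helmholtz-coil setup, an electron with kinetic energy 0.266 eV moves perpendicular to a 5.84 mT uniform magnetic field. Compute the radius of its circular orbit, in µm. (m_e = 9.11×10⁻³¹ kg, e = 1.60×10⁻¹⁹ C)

r ≈ 298 µm

Convert the energy: K = 0.266 eV = 4.26×10^-20 J.
v = √(2K/m) = √(2·4.26×10^-20/9.11×10^-31) = 3.06×10^5 m/s.
r = mv/(qB) = (9.11×10^-31)(3.06×10^5) / [(1×1.60×10^-19)(5.84×10^-3)] = 2.98×10^-4 m.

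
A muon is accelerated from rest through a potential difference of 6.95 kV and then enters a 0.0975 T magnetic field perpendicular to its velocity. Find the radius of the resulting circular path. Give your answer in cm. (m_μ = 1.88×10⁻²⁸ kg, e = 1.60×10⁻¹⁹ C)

The kinetic energy gained is K = qV = (1×1.60×10^-19)(6950) = 1.11×10^-15 J.
v = √(2K/m) = 3.44×10^6 m/s.
r = mv/(qB) = (1.88×10^-28)(3.44×10^6) / [(1×1.60×10^-19)(0.0975)] = 0.0414 m.

r ≈ 4.14 cm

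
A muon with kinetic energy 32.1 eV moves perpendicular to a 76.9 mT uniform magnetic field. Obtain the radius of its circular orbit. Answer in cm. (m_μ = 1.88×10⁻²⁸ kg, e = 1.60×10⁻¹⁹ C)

Convert the energy: K = 32.1 eV = 5.14×10^-18 J.
v = √(2K/m) = √(2·5.14×10^-18/1.88×10^-28) = 2.34×10^5 m/s.
r = mv/(qB) = (1.88×10^-28)(2.34×10^5) / [(1×1.60×10^-19)(0.0769)] = 3.57×10^-3 m.

r ≈ 0.357 cm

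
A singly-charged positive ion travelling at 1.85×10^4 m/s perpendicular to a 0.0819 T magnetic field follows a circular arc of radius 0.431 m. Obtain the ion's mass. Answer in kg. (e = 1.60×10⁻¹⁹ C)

qvB = mv²/r ⇒ m = qBr/v.
m = (1×1.60×10^-19)(0.0819)(0.431) / (1.85×10^4) = 3.05×10^-25 kg.

m ≈ 3.05×10^-25 kg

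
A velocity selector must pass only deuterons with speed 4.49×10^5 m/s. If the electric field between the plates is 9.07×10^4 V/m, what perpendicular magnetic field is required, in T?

B ≈ 0.202 T

qE = qvB ⇒ B = E/v = (9.07×10^4) / (4.49×10^5) = 0.202 T.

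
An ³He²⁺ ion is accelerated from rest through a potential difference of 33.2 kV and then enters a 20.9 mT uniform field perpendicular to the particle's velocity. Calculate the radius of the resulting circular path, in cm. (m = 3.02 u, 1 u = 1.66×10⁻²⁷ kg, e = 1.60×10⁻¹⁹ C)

r ≈ 154 cm

The kinetic energy gained is K = qV = (2×1.60×10^-19)(3.32×10^4) = 1.06×10^-14 J.
v = √(2K/m) = 2.06×10^6 m/s.
r = mv/(qB) = (5.01×10^-27)(2.06×10^6) / [(2×1.60×10^-19)(0.0209)] = 1.54 m.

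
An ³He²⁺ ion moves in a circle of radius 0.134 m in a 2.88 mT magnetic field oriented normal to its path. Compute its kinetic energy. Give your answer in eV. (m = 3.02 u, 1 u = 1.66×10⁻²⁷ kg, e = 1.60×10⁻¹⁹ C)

v = qBr/m = (2×1.60×10^-19)(2.88×10^-3)(0.134) / (5.01×10^-27) = 2.46×10^4 m/s.
K = ½mv² = 0.5·(5.01×10^-27)·(2.46×10^4)² = 1.52×10^-18 J = 9.51 eV.

K ≈ 9.51 eV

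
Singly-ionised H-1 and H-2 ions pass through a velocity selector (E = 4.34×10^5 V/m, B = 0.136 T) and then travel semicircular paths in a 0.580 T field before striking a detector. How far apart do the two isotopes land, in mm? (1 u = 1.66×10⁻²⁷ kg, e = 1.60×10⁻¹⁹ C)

Both emerge at v = E/B₁ = 3.19×10^6 m/s.
r = mv/(qB₂), so r₁ = 0.05708 m and r₂ = 0.1142 m, giving Δr = 0.0571 m.
After a semicircle each ion lands a diameter 2r from the entry slit, so the separation is 2Δr = 0.114 m.

Δd ≈ 114 mm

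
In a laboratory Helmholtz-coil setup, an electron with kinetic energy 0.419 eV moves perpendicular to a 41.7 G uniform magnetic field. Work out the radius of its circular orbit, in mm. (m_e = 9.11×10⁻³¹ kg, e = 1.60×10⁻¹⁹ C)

Convert the energy: K = 0.419 eV = 6.70×10^-20 J.
v = √(2K/m) = √(2·6.70×10^-20/9.11×10^-31) = 3.84×10^5 m/s.
r = mv/(qB) = (9.11×10^-31)(3.84×10^5) / [(1×1.60×10^-19)(4.17×10^-3)] = 5.24×10^-4 m.

r ≈ 0.524 mm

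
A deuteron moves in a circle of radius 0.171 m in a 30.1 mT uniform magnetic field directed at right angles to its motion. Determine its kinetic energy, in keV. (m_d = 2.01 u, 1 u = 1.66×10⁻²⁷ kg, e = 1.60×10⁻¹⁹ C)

v = qBr/m = (1×1.60×10^-19)(0.0301)(0.171) / (3.34×10^-27) = 2.47×10^5 m/s.
K = ½mv² = 0.5·(3.34×10^-27)·(2.47×10^5)² = 1.02×10^-16 J = 0.635 keV.

K ≈ 0.635 keV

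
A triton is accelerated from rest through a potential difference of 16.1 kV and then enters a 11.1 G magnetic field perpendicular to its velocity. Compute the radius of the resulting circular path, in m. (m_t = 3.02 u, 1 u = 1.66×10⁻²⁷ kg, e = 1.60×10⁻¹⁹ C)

r ≈ 28.6 m

The kinetic energy gained is K = qV = (1×1.60×10^-19)(1.61×10^4) = 2.58×10^-15 J.
v = √(2K/m) = 1.01×10^6 m/s.
r = mv/(qB) = (5.01×10^-27)(1.01×10^6) / [(1×1.60×10^-19)(1.11×10^-3)] = 28.6 m.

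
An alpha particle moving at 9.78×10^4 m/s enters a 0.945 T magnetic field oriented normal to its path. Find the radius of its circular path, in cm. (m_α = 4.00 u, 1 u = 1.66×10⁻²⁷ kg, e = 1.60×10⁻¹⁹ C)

The magnetic force provides the centripetal force: qvB = mv²/r, so r = mv/(qB).
r = (6.64×10^-27 kg)(9.78×10^4 m/s) / [(2×1.60×10^-19 C)(0.945 T)] = 2.15×10^-3 m.

r ≈ 0.215 cm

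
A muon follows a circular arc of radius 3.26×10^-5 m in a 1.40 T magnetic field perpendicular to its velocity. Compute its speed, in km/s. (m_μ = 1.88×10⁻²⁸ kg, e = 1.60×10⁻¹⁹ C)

From qvB = mv²/r, v = qBr/m.
v = (1×1.60×10^-19)(1.40)(3.26×10^-5) / (1.88×10^-28) = 3.88×10^4 m/s.

v ≈ 38.8 km/s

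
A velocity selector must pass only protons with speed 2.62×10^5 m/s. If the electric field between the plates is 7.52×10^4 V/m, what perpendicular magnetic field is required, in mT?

B ≈ 287 mT

qE = qvB ⇒ B = E/v = (7.52×10^4) / (2.62×10^5) = 0.287 T.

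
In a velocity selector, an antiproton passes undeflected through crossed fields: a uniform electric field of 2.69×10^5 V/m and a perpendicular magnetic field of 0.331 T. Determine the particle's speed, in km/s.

v ≈ 813 km/s

For zero net force, qE = qvB, so v = E/B.
v = (2.69×10^5) / (0.331) = 8.13×10^5 m/s.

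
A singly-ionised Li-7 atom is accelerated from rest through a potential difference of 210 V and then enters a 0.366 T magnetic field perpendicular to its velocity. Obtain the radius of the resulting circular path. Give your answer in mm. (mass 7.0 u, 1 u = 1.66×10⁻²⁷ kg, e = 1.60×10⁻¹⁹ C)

The kinetic energy gained is K = qV = (1×1.60×10^-19)(210) = 3.36×10^-17 J.
v = √(2K/m) = 7.60×10^4 m/s.
r = mv/(qB) = (1.16×10^-26)(7.60×10^4) / [(1×1.60×10^-19)(0.366)] = 0.0151 m.

r ≈ 15.1 mm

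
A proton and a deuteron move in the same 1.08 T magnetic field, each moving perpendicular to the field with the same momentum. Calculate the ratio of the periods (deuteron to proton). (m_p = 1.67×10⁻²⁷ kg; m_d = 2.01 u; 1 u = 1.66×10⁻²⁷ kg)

T = 2πm/(qB) is independent of speed, so T₂/T₁ = (m₂/q₂)/(m₁/q₁).
T_{deuteron}/T_{proton} = (3.34×10^-27/1e) / (1.67×10^-27/1e) = 2.00.

ratio ≈ 2.00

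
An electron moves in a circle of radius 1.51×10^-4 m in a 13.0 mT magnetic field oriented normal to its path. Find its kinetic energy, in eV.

v = qBr/m = (1×1.60×10^-19)(0.0130)(1.51×10^-4) / (9.11×10^-31) = 3.45×10^5 m/s.
K = ½mv² = 0.5·(9.11×10^-31)·(3.45×10^5)² = 5.41×10^-20 J = 0.338 eV.

K ≈ 0.338 eV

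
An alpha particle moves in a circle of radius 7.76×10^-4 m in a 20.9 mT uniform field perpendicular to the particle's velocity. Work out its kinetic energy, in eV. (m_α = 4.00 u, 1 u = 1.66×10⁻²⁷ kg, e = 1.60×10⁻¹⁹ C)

v = qBr/m = (2×1.60×10^-19)(0.0209)(7.76×10^-4) / (6.64×10^-27) = 782 m/s.
K = ½mv² = 0.5·(6.64×10^-27)·(782)² = 2.03×10^-21 J = 0.0127 eV.

K ≈ 0.0127 eV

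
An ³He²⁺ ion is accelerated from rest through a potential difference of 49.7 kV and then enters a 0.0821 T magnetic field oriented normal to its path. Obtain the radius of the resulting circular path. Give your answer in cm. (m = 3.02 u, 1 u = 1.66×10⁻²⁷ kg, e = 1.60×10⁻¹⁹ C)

The kinetic energy gained is K = qV = (2×1.60×10^-19)(4.97×10^4) = 1.59×10^-14 J.
v = √(2K/m) = 2.52×10^6 m/s.
r = mv/(qB) = (5.01×10^-27)(2.52×10^6) / [(2×1.60×10^-19)(0.0821)] = 0.481 m.

r ≈ 48.1 cm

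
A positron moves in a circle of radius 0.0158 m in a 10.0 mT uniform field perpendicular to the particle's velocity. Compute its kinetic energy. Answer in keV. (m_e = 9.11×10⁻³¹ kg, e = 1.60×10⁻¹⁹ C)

K ≈ 2.19 keV

v = qBr/m = (1×1.60×10^-19)(0.0100)(0.0158) / (9.11×10^-31) = 2.77×10^7 m/s.
K = ½mv² = 0.5·(9.11×10^-31)·(2.77×10^7)² = 3.51×10^-16 J = 2.19 keV.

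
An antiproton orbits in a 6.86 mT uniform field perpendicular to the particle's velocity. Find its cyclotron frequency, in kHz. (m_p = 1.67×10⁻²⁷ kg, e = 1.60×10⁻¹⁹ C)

f ≈ 105 kHz

f = qB/(2πm) = (1×1.60×10^-19)(6.86×10^-3) / [2π(1.67×10^-27)] = 1.05×10^5 Hz.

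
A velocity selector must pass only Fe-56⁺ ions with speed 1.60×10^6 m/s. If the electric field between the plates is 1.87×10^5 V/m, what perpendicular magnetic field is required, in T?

B ≈ 0.117 T

qE = qvB ⇒ B = E/v = (1.87×10^5) / (1.60×10^6) = 0.117 T.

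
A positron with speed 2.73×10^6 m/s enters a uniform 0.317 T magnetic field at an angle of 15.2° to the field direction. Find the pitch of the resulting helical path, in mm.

The velocity component along B is v∥ = v cos15.2° = 2.63×10^6 m/s.
The cyclotron period T = 2πm/(qB) = 1.13×10^-10 s is set by m, q, B alone.
Pitch = v∥·T = (2.63×10^6)(1.13×10^-10) = 2.97×10^-4 m.

pitch ≈ 0.297 mm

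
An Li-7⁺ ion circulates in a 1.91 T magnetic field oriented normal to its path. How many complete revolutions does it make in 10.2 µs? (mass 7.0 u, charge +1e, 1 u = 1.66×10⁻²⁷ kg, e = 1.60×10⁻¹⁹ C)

N = 42

T = 2πm/(qB) = 2π(1.162×10^-26) / [(1×1.60×10^-19)(1.91)] = 2.3891×10^-7 s.
N = t/T = 1.02×10^-5 / 2.3891×10^-7 ≈ 42.69, so 42 complete revolutions.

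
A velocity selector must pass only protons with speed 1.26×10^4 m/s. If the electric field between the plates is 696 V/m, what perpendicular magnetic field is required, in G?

B ≈ 552 G

qE = qvB ⇒ B = E/v = (696) / (1.26×10^4) = 0.0552 T.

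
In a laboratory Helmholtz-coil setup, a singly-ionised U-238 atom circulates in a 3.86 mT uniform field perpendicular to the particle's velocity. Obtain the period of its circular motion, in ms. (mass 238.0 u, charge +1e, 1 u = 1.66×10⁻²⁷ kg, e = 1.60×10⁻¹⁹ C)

T ≈ 4.02 ms

The cyclotron period is independent of speed: T = 2πm/(qB).
T = 2π(3.95×10^-25) / [(1×1.60×10^-19)(3.86×10^-3)] = 4.02×10^-3 s.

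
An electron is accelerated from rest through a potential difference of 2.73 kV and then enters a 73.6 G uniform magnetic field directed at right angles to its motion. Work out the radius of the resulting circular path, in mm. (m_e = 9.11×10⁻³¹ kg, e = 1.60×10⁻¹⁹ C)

r ≈ 24.0 mm

The kinetic energy gained is K = qV = (1×1.60×10^-19)(2730) = 4.37×10^-16 J.
v = √(2K/m) = 3.10×10^7 m/s.
r = mv/(qB) = (9.11×10^-31)(3.10×10^7) / [(1×1.60×10^-19)(7.36×10^-3)] = 0.0240 m.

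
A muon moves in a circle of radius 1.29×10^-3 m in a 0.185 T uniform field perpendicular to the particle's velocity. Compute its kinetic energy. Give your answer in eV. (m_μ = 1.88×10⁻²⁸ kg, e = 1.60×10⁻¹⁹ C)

K ≈ 24.2 eV

v = qBr/m = (1×1.60×10^-19)(0.185)(1.29×10^-3) / (1.88×10^-28) = 2.03×10^5 m/s.
K = ½mv² = 0.5·(1.88×10^-28)·(2.03×10^5)² = 3.88×10^-18 J = 24.2 eV.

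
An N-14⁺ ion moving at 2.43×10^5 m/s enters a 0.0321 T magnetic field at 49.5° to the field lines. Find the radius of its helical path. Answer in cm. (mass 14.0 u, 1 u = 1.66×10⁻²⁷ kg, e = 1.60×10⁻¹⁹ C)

Only the perpendicular component v⊥ = v sin49.5° = 1.85×10^5 m/s is bent by the field.
r = m v⊥ /(qB) = (2.32×10^-26)(1.85×10^5) / [(1×1.60×10^-19)(0.0321)] = 0.836 m.

r ≈ 83.6 cm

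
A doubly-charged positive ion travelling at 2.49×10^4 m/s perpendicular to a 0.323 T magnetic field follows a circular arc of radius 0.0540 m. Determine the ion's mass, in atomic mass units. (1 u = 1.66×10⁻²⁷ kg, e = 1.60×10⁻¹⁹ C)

m ≈ 135 u

qvB = mv²/r ⇒ m = qBr/v.
m = (2×1.60×10^-19)(0.323)(0.0540) / (2.49×10^4) = 2.24×10^-25 kg = 135 u.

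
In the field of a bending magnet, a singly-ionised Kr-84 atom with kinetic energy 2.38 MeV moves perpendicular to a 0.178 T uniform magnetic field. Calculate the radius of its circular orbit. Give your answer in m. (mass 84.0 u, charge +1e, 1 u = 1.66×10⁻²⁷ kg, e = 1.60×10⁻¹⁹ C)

r ≈ 11.4 m

Convert the energy: K = 2.38 MeV = 3.81×10^-13 J.
v = √(2K/m) = √(2·3.81×10^-13/1.39×10^-25) = 2.34×10^6 m/s.
r = mv/(qB) = (1.39×10^-25)(2.34×10^6) / [(1×1.60×10^-19)(0.178)] = 11.4 m.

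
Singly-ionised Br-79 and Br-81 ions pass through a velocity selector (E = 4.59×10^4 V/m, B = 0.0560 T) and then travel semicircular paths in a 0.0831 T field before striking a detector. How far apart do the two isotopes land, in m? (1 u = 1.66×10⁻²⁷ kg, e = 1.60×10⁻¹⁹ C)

Δd ≈ 0.409 m

Both emerge at v = E/B₁ = 8.20×10^5 m/s.
r = mv/(qB₂), so r₁ = 8.084 m and r₂ = 8.289 m, giving Δr = 0.205 m.
After a semicircle each ion lands a diameter 2r from the entry slit, so the separation is 2Δr = 0.409 m.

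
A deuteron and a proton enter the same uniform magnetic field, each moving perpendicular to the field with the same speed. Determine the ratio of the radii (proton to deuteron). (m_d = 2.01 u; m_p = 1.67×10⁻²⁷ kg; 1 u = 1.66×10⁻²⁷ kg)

r = mv/(qB) ⇒ at equal v, r ∝ m/q.
r_{proton}/r_{deuteron} = 0.501.

ratio ≈ 0.501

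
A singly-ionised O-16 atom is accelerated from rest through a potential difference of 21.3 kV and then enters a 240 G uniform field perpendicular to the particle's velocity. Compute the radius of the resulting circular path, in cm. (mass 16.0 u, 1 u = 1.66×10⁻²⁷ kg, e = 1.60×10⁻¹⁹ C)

The kinetic energy gained is K = qV = (1×1.60×10^-19)(2.13×10^4) = 3.41×10^-15 J.
v = √(2K/m) = 5.07×10^5 m/s.
r = mv/(qB) = (2.66×10^-26)(5.07×10^5) / [(1×1.60×10^-19)(0.0240)] = 3.50 m.

r ≈ 350 cm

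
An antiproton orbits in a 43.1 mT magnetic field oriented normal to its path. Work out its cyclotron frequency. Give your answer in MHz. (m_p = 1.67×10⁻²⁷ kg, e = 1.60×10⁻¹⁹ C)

f ≈ 0.657 MHz

f = qB/(2πm) = (1×1.60×10^-19)(0.0431) / [2π(1.67×10^-27)] = 6.57×10^5 Hz.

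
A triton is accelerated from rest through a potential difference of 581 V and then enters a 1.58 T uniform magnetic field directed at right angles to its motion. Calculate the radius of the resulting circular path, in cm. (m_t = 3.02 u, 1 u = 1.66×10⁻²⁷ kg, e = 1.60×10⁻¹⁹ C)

The kinetic energy gained is K = qV = (1×1.60×10^-19)(581) = 9.30×10^-17 J.
v = √(2K/m) = 1.93×10^5 m/s.
r = mv/(qB) = (5.01×10^-27)(1.93×10^5) / [(1×1.60×10^-19)(1.58)] = 3.82×10^-3 m.

r ≈ 0.382 cm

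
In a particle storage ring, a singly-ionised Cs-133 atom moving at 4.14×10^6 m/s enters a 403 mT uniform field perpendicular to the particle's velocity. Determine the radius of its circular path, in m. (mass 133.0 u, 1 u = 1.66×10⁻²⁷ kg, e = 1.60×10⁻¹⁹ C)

r ≈ 14.2 m

The magnetic force provides the centripetal force: qvB = mv²/r, so r = mv/(qB).
r = (2.21×10^-25 kg)(4.14×10^6 m/s) / [(1×1.60×10^-19 C)(0.403 T)] = 14.2 m.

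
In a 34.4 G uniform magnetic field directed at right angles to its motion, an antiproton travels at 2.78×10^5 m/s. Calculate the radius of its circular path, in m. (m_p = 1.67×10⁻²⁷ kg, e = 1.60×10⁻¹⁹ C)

r ≈ 0.843 m

The magnetic force provides the centripetal force: qvB = mv²/r, so r = mv/(qB).
r = (1.67×10^-27 kg)(2.78×10^5 m/s) / [(1×1.60×10^-19 C)(3.44×10^-3 T)] = 0.843 m.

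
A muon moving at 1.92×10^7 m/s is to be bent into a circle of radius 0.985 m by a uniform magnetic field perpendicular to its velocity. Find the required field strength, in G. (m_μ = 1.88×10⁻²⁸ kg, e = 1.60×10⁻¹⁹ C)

qvB = mv²/r gives B = mv/(qr).
B = (1.88×10^-28)(1.92×10^7) / [(1×1.60×10^-19)(0.985)] = 0.0229 T.

B ≈ 229 G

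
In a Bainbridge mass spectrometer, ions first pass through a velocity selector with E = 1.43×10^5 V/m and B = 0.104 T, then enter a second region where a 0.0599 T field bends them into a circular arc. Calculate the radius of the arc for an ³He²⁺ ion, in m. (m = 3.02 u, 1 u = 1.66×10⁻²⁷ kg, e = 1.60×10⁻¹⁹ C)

The selector passes v = E/B = 1.43×10^5/0.104 = 1.38×10^6 m/s.
In the deflection region, r = mv/(qB₂) = (5.01×10^-27)(1.38×10^6) / [(2×1.60×10^-19)(0.0599)] = 0.360 m.

r ≈ 0.360 m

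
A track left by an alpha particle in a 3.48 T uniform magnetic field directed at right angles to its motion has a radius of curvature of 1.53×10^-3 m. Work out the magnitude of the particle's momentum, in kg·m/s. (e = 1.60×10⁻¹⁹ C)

p ≈ 1.70×10^-21 kg·m/s

Since qvB = mv²/r, the momentum p = mv = qBr.
p = (2×1.60×10^-19)(3.48)(1.53×10^-3) = 1.70×10^-21 kg·m/s.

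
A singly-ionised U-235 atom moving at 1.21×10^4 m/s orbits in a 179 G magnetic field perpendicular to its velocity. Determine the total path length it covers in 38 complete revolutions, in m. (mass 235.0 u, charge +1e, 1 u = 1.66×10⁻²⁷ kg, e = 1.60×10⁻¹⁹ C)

r = mv/(qB) = 1.65 m, so one revolution covers 2πr = 10.4 m.
In 38 revolutions: L = 38·2πr = 394 m.

L ≈ 394 m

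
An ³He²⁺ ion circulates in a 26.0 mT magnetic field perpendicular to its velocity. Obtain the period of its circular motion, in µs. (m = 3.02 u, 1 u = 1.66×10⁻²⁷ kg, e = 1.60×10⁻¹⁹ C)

The cyclotron period is independent of speed: T = 2πm/(qB).
T = 2π(5.01×10^-27) / [(2×1.60×10^-19)(0.0260)] = 3.79×10^-6 s.

T ≈ 3.79 µs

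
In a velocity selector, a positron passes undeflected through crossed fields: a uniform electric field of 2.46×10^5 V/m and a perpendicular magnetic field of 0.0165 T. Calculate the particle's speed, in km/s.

v ≈ 14900 km/s

For zero net force, qE = qvB, so v = E/B.
v = (2.46×10^5) / (0.0165) = 1.49×10^7 m/s.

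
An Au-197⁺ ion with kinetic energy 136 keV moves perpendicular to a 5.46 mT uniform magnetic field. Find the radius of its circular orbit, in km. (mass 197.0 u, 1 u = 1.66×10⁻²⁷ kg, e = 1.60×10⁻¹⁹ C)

r ≈ 0.137 km

Convert the energy: K = 136 keV = 2.18×10^-14 J.
v = √(2K/m) = √(2·2.18×10^-14/3.27×10^-25) = 3.65×10^5 m/s.
r = mv/(qB) = (3.27×10^-25)(3.65×10^5) / [(1×1.60×10^-19)(5.46×10^-3)] = 137 m.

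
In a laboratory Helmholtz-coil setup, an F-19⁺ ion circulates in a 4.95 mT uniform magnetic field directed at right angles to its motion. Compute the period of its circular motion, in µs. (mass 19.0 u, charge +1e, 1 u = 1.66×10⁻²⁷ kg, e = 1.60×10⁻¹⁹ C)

The cyclotron period is independent of speed: T = 2πm/(qB).
T = 2π(3.15×10^-26) / [(1×1.60×10^-19)(4.95×10^-3)] = 2.50×10^-4 s.

T ≈ 250 µs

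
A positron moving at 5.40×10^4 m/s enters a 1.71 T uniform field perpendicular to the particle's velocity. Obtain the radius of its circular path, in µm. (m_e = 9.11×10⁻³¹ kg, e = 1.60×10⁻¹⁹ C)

r ≈ 0.180 µm

The magnetic force provides the centripetal force: qvB = mv²/r, so r = mv/(qB).
r = (9.11×10^-31 kg)(5.40×10^4 m/s) / [(1×1.60×10^-19 C)(1.71 T)] = 1.80×10^-7 m.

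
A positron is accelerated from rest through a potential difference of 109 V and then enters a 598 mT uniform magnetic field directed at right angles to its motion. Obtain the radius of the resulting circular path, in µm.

The kinetic energy gained is K = qV = (1×1.60×10^-19)(109) = 1.74×10^-17 J.
v = √(2K/m) = 6.19×10^6 m/s.
r = mv/(qB) = (9.11×10^-31)(6.19×10^6) / [(1×1.60×10^-19)(0.598)] = 5.89×10^-5 m.

r ≈ 58.9 µm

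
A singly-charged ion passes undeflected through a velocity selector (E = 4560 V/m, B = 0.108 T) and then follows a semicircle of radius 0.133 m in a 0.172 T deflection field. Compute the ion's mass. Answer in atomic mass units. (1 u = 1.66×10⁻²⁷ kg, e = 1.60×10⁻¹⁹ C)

v = E/B₁ = 4.22×10^4 m/s.
From r = mv/(qB₂), m = qB₂r/v = (1×1.60×10^-19)(0.172)(0.133) / (4.22×10^4) = 8.67×10^-26 kg.
In atomic mass units: m = 8.67×10^-26 / 1.66×10^-27 = 52.2 u.

m ≈ 52.2 u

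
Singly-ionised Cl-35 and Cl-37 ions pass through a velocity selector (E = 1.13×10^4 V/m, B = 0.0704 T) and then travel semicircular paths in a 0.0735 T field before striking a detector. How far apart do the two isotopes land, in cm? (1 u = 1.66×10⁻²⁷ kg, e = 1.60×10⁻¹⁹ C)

Δd ≈ 9.06 cm

Both emerge at v = E/B₁ = 1.61×10^5 m/s.
r = mv/(qB₂), so r₁ = 0.7930 m and r₂ = 0.8383 m, giving Δr = 0.0453 m.
After a semicircle each ion lands a diameter 2r from the entry slit, so the separation is 2Δr = 0.0906 m.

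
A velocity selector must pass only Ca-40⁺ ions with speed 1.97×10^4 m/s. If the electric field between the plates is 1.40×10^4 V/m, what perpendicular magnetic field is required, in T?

qE = qvB ⇒ B = E/v = (1.40×10^4) / (1.97×10^4) = 0.711 T.

B ≈ 0.711 T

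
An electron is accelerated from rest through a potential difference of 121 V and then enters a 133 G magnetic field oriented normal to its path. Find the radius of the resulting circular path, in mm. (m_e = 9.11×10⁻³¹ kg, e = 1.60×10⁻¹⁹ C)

r ≈ 2.79 mm

The kinetic energy gained is K = qV = (1×1.60×10^-19)(121) = 1.94×10^-17 J.
v = √(2K/m) = 6.52×10^6 m/s.
r = mv/(qB) = (9.11×10^-31)(6.52×10^6) / [(1×1.60×10^-19)(0.0133)] = 2.79×10^-3 m.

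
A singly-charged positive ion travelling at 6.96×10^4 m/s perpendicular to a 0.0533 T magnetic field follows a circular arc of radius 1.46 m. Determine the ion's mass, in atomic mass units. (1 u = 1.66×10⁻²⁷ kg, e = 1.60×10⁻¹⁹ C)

m ≈ 108 u

qvB = mv²/r ⇒ m = qBr/v.
m = (1×1.60×10^-19)(0.0533)(1.46) / (6.96×10^4) = 1.79×10^-25 kg = 108 u.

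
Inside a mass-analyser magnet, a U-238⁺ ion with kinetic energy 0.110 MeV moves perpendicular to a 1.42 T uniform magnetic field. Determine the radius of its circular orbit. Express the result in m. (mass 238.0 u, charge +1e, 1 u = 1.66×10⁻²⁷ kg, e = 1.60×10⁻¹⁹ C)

Convert the energy: K = 0.110 MeV = 1.76×10^-14 J.
v = √(2K/m) = √(2·1.76×10^-14/3.95×10^-25) = 2.98×10^5 m/s.
r = mv/(qB) = (3.95×10^-25)(2.98×10^5) / [(1×1.60×10^-19)(1.42)] = 0.519 m.

r ≈ 0.519 m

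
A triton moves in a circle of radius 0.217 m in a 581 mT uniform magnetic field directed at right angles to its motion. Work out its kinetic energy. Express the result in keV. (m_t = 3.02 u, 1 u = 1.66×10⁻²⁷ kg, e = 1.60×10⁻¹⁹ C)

K ≈ 254 keV

v = qBr/m = (1×1.60×10^-19)(0.581)(0.217) / (5.01×10^-27) = 4.02×10^6 m/s.
K = ½mv² = 0.5·(5.01×10^-27)·(4.02×10^6)² = 4.06×10^-14 J = 254 keV.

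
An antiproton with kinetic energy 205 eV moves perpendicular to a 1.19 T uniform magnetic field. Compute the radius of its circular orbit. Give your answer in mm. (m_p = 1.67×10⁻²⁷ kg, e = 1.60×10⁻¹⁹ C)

Convert the energy: K = 205 eV = 3.28×10^-17 J.
v = √(2K/m) = √(2·3.28×10^-17/1.67×10^-27) = 1.98×10^5 m/s.
r = mv/(qB) = (1.67×10^-27)(1.98×10^5) / [(1×1.60×10^-19)(1.19)] = 1.74×10^-3 m.

r ≈ 1.74 mm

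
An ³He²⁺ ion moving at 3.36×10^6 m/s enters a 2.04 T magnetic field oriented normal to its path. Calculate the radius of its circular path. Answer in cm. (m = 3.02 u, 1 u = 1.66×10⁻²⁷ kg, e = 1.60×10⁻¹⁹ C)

r ≈ 2.58 cm

The magnetic force provides the centripetal force: qvB = mv²/r, so r = mv/(qB).
r = (5.01×10^-27 kg)(3.36×10^6 m/s) / [(2×1.60×10^-19 C)(2.04 T)] = 0.0258 m.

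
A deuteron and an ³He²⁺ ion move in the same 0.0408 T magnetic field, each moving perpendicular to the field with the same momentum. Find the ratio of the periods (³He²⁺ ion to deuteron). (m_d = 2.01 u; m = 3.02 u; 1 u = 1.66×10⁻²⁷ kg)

ratio ≈ 0.751

T = 2πm/(qB) is independent of speed, so T₂/T₁ = (m₂/q₂)/(m₁/q₁).
T_{³He²⁺ ion}/T_{deuteron} = (5.01×10^-27/2e) / (3.34×10^-27/1e) = 0.751.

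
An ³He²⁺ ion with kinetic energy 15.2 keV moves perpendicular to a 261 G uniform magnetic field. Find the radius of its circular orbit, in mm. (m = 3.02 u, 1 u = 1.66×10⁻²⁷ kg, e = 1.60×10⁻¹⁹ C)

Convert the energy: K = 15.2 keV = 2.43×10^-15 J.
v = √(2K/m) = √(2·2.43×10^-15/5.01×10^-27) = 9.85×10^5 m/s.
r = mv/(qB) = (5.01×10^-27)(9.85×10^5) / [(2×1.60×10^-19)(0.0261)] = 0.591 m.

r ≈ 591 mm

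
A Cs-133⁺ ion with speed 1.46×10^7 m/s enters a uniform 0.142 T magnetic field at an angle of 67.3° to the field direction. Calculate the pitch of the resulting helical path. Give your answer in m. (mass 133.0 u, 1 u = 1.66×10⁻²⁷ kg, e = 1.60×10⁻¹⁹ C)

pitch ≈ 344 m

The velocity component along B is v∥ = v cos67.3° = 5.63×10^6 m/s.
The cyclotron period T = 2πm/(qB) = 6.11×10^-5 s is set by m, q, B alone.
Pitch = v∥·T = (5.63×10^6)(6.11×10^-5) = 344 m.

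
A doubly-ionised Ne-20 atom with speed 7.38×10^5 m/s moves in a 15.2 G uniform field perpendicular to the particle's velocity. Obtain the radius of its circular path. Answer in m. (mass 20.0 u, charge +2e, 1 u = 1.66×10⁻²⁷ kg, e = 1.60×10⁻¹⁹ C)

r ≈ 50.4 m

The magnetic force provides the centripetal force: qvB = mv²/r, so r = mv/(qB).
r = (3.32×10^-26 kg)(7.38×10^5 m/s) / [(2×1.60×10^-19 C)(1.52×10^-3 T)] = 50.4 m.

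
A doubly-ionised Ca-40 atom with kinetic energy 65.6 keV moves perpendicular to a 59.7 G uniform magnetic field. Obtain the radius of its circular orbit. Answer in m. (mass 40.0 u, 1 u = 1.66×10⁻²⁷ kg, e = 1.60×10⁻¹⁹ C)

r ≈ 19.5 m

Convert the energy: K = 65.6 keV = 1.05×10^-14 J.
v = √(2K/m) = √(2·1.05×10^-14/6.64×10^-26) = 5.62×10^5 m/s.
r = mv/(qB) = (6.64×10^-26)(5.62×10^5) / [(2×1.60×10^-19)(5.97×10^-3)] = 19.5 m.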